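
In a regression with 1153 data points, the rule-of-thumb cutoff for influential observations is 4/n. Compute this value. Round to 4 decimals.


The threshold is 4/n.
4/1153 = 0.0035.

0.0035


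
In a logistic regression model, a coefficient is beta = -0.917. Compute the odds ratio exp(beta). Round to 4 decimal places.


Odds ratio = exp(beta) = exp(-0.917).
= 0.3997.

0.3997


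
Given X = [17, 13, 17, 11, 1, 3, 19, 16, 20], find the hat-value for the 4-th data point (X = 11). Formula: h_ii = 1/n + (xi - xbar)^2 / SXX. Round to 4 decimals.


Mean of X: xbar = 13.0000.
SXX = 374.0000.
For X = 11: h = 1/9 + (11 - 13.0000)^2/374.0000 = 0.1218.

0.1218


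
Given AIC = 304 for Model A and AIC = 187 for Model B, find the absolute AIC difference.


|AIC_A - AIC_B| = |304 - 187| = 117.
Model B is preferred (lower AIC).

117


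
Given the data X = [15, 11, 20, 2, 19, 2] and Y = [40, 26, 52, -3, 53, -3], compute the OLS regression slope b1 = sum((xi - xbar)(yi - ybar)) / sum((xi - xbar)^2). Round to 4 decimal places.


Calculate xbar = 11.5000, ybar = 27.5000.
S_xx = 321.5000, S_xy = 1023.5000.
Using b1 = S_xy / S_xx = 1023.5000 / 321.5000, we get b1 = 3.1835.

3.1835


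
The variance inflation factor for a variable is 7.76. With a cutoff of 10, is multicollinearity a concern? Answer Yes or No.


The threshold is 10.
VIF = 7.76 is < 10.
Multicollinearity indication: No.

No


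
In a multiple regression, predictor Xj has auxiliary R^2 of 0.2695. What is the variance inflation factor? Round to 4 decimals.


Using VIF = 1/(1 - R^2_j):
1 - 0.2695 = 0.7305.
VIF = 1.3689.

1.3689


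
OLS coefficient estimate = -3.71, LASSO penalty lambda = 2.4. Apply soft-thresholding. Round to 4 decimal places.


|beta_OLS| = 3.71.
lambda = 2.4.
Since |beta| > lambda, coefficient = sign(beta)*(|beta| - lambda) = -1.3100.
Result = -1.3100.

-1.3100


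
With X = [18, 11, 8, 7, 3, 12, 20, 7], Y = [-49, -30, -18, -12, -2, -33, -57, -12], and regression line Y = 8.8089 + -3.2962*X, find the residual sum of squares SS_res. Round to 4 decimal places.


Predicted values from Y = 8.8089 + -3.2962*X.
Residuals: [1.5227, -2.5507, -0.4393, 2.2645, -0.9203, -2.2545, 0.1151, 2.2645].
SSres = 25.2166.

25.2166


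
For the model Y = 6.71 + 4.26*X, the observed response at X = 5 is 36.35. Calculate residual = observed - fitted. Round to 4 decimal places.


Fitted value at X = 5 is yhat = 6.71 + 4.26*5 = 28.0100.
Residual = 36.35 - 28.0100 = 8.3400.

8.3400


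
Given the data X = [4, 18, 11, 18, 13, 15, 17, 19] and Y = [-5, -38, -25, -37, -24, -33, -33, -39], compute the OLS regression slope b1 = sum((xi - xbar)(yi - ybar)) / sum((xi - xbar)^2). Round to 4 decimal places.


Calculate xbar = 14.3750, ybar = -29.2500.
S_xx = 175.8750, S_xy = -390.2500.
Using b1 = S_xy / S_xx = -390.2500 / 175.8750, we get b1 = -2.2189.

-2.2189


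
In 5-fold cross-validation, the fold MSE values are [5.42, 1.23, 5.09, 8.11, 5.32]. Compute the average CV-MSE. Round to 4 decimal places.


Sum of fold MSEs = 25.1700.
Average = 25.1700 / 5 = 5.0340.

5.0340


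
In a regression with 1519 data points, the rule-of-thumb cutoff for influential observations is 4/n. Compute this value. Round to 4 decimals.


The threshold is 4/n.
4/1519 = 0.0026.

0.0026


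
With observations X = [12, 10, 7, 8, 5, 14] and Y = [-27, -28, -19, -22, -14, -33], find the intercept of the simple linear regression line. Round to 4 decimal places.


The slope is b1 = -1.9940.
Sample means are xbar = 9.3333 and ybar = -23.8333.
Intercept: b0 = -23.8333 - (-1.9940)(9.3333) = -5.2229.

-5.2229


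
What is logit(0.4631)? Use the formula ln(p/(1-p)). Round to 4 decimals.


1 - p = 0.5369.
p/(1-p) = 0.8625.
logit = ln(0.8625) = -0.1479.

-0.1479


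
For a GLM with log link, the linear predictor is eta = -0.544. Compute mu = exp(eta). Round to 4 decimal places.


The inverse log link gives:
mu = exp(-0.544) = 0.5804.

0.5804


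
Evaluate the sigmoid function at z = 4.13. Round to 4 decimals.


exp(-4.1300) = 0.0161.
1 + exp(-z) = 1.0161.
sigmoid = 1/1.0161 = 0.9842.

0.9842


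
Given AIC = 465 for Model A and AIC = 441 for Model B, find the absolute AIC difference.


Compute |465 - 441| = 24.
Model B has the smaller AIC.

24


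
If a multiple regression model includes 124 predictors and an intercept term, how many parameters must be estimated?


Each predictor gets one coefficient, plus one intercept.
Total parameters = 124 + 1 = 125.

125


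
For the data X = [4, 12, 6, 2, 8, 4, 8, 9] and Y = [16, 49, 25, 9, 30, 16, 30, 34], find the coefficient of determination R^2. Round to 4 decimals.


Fit the OLS line: b0 = 0.5330, b1 = 3.8629.
SSres = 12.4873.
SStot = 1114.8750.
R^2 = 1 - 12.4873/1114.8750 = 0.9888.

0.9888


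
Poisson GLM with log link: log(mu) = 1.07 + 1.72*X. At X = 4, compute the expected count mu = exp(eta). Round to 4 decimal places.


Linear predictor: eta = 1.07 + (1.72)(4) = 7.9500.
Expected count: mu = exp(7.9500) = 2835.5750.

2835.5750


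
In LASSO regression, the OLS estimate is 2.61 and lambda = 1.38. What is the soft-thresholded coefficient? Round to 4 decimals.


Check: |2.61| = 2.61 vs lambda = 1.38.
Since |beta| > lambda, coefficient = sign(beta)*(|beta| - lambda) = 1.2300.
Soft-thresholded coefficient = 1.2300.

1.2300


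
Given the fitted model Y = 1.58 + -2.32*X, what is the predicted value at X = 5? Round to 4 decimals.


Predicted value:
Y = 1.58 + (-2.32)(5) = 1.58 + -11.6000 = -10.0200.

-10.0200


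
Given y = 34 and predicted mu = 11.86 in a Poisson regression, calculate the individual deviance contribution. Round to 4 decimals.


Compute y*ln(y/mu) = 34*ln(34/11.86) = 34*1.053189 = 35.808426.
y - mu = 22.14.
D = 2*(35.808426 - (22.14)) = 27.336852, which rounds to 27.3369.

27.3369


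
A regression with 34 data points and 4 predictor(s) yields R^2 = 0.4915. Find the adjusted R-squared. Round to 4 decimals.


Using the formula:
(1 - 0.4915) = 0.5085.
Multiply by 33/29: 0.5085 * 33 = 16.7805, then 16.7805 / 29 = 0.5786.
Adj R^2 = 1 - 0.5786 = 0.4214.

0.4214


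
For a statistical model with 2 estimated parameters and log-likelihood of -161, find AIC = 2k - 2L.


AIC = 2k - 2*loglik = 2(2) - 2(-161).
= 4 + 322 = 326.

326


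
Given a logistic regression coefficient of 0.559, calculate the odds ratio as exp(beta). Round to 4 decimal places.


exp(0.559) = 1.7489.
So the odds ratio is 1.7489.

1.7489


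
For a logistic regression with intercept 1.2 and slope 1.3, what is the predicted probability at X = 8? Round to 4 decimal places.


Linear predictor: z = 1.2 + 1.3 * 8 = 11.6000.
P = 1/(1 + exp(-11.6000)) = 1/(1 + 0.0000) = 1.0000.

1.0000


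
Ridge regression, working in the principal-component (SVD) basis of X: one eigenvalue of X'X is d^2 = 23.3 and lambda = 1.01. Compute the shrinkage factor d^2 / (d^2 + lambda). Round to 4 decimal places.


d^2 + lambda = 23.3 + 1.01 = 24.3100.
Shrinkage factor = 23.3/24.3100 = 0.9585.

0.9585


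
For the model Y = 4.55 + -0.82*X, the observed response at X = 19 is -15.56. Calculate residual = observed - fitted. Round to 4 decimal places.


Predicted = 4.55 + -0.82 * 19 = -11.0300.
Residual = -15.56 - -11.0300 = -4.5300.

-4.5300


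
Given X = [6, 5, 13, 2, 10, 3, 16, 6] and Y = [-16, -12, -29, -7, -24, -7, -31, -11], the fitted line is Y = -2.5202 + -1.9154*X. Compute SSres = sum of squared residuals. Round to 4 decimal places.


For each point, residual = actual - predicted.
Residuals: [-1.9874, 0.0972, -1.5796, -0.6490, -2.3258, 1.2664, 2.1666, 3.0126].
Sum of squared residuals = 27.6586.

27.6586


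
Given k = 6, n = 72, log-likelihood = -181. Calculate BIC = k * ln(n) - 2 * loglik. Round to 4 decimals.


ln(72) = 4.276666.
k * ln(n) = 6 * 4.276666 = 25.659996.
-2L = 362.
BIC = 25.659996 + 362 = 387.659996, which rounds to 387.6600.

387.6600


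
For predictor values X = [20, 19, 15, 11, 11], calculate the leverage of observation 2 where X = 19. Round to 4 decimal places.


n = 5, xbar = 15.2000.
SXX = sum((xi - xbar)^2) = 72.8000.
h = 1/5 + (19 - 15.2000)^2 / 72.8000 = 0.3984.

0.3984


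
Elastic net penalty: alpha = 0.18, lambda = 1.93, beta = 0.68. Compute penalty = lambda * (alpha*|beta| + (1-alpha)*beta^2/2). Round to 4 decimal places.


alpha * |beta| = 0.18 * 0.68 = 0.1224.
(1-alpha) * beta^2/2 = 0.82 * 0.4624/2 = 0.1896.
Total = 1.93 * (0.1224 + 0.1896) = 0.6021.

0.6021


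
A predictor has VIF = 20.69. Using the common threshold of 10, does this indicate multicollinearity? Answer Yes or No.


The threshold is 10.
VIF = 20.69 is >= 10.
Multicollinearity indication: Yes.

Yes


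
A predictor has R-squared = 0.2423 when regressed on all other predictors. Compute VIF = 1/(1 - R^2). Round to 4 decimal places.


Denominator: 1 - 0.2423 = 0.7577.
VIF = 1 / 0.7577 = 1.3198.

1.3198


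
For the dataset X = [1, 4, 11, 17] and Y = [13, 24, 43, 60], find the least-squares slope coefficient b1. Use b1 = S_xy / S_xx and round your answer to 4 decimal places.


First compute the means: xbar = 8.2500, ybar = 35.0000.
Then S_xx = sum((xi - xbar)^2) = 154.7500.
S_xy = sum((xi - xbar)(yi - ybar)) = 447.0000.
b1 = S_xy / S_xx = 447.0000 / 154.7500 = 2.8885.

2.8885


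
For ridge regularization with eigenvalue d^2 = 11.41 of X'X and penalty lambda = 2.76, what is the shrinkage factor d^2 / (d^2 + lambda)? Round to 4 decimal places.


Denominator = d^2 + lambda = 11.41 + 2.76 = 14.1700.
Shrinkage = 11.41 / 14.1700 = 0.8052.

0.8052


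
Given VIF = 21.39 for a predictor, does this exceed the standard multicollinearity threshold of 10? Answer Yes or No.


Check: VIF = 21.39 vs threshold = 10.
Since 21.39 >= 10, the answer is Yes.

Yes


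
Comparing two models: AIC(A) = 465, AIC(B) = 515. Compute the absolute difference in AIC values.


|AIC_A - AIC_B| = |465 - 515| = 50.
Model A is preferred (lower AIC).

50


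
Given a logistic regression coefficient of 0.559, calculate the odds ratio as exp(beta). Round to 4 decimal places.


The odds ratio is computed as:
OR = e^(0.559) = 1.7489.

1.7489


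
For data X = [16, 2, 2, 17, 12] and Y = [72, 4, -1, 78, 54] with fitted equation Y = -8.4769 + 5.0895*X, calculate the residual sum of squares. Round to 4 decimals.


For each point, residual = actual - predicted.
Residuals: [-0.9551, 2.2979, -2.7021, -0.0446, 1.4029].
Sum of squared residuals = 15.4640.

15.4640


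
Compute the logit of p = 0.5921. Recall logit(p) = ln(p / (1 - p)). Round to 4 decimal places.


1 - p = 0.4079.
p/(1-p) = 1.4516.
logit = ln(1.4516) = 0.3727.

0.3727


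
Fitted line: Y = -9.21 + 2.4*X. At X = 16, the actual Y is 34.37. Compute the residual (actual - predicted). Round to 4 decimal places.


Fitted value at X = 16 is yhat = -9.21 + 2.4*16 = 29.1900.
Residual = 34.37 - 29.1900 = 5.1800.

5.1800


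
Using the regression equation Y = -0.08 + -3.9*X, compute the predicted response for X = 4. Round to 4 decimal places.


Substitute X = 4 into the equation:
Y = -0.08 + -3.9 * 4 = -0.08 + -15.6000 = -15.6800.

-15.6800


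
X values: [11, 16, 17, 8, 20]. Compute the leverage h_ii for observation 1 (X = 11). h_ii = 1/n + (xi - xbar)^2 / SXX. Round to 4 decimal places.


Compute xbar = 14.4000 with n = 5 observations.
SXX = 93.2000.
Leverage = 1/5 + (11 - 14.4000)^2/93.2000 = 0.3240.

0.3240


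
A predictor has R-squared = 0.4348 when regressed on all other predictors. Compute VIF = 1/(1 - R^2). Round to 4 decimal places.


VIF = 1 / (1 - 0.4348).
= 1 / 0.5652 = 1.7693.

1.7693


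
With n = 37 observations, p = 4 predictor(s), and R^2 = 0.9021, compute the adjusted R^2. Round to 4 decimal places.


Plug in: Adj R^2 = 1 - (1 - 0.9021) * 36/32.
= 1 - 0.0979 * 36/32
= 1 - 3.5244 / 32
= 1 - 0.1101 = 0.8899.

0.8899


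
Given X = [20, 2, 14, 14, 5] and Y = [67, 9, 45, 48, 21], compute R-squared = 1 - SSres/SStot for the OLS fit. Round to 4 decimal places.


The fitted line is Y = 3.6250 + 3.1250*X.
SSres = 10.6250, SStot = 2120.0000.
R^2 = 1 - SSres/SStot = 0.9950.

0.9950


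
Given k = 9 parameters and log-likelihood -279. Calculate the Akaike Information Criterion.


AIC = 2*9 - 2*(-279).
= 18 + 558 = 576.

576


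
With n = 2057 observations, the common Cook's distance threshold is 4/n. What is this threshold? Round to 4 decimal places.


Using the rule of thumb:
Threshold = 4 / 2057 = 0.0019.

0.0019


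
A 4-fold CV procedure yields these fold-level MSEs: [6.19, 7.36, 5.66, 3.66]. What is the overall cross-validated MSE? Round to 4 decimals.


Sum of fold MSEs = 22.8700.
Average = 22.8700 / 4 = 5.7175.

5.7175


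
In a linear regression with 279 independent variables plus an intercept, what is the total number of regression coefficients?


Including the intercept, the model has 279 predictor coefficients + 1 intercept.
Total = 280.

280


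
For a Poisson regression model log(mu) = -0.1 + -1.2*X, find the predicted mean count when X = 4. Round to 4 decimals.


Linear predictor: eta = -0.1 + (-1.2)(4) = -4.9000.
Expected count: mu = exp(-4.9000) = 0.0074.

0.0074


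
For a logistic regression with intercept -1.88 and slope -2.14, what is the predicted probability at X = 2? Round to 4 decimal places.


z = -1.88 + -2.14 * 2 = -6.1600.
Sigmoid: P = 1 / (1 + exp(6.1600)) = 0.0021.

0.0021


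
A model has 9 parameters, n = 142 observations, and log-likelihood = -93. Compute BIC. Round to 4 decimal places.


Compute k*ln(n) = 9*ln(142) = 9*4.955827 = 44.602443.
Then -2*loglik = 186.
BIC = 44.602443 + 186 = 230.602443, which rounds to 230.6024.

230.6024


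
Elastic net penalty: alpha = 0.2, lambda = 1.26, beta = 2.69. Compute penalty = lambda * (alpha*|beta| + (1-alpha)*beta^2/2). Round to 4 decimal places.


Compute:
L1 = 0.2 * 2.69 = 0.5380.
L2 = 0.8 * 2.69^2 / 2 = 2.8944.
Penalty = 1.26 * (0.5380 + 2.8944) = 4.3249.

4.3249


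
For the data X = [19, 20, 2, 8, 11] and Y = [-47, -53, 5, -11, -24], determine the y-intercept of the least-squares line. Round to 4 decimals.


Compute b1 = -3.1957 from the OLS formula.
With xbar = 12.0000 and ybar = -26.0000, the intercept is:
b0 = -26.0000 - -3.1957 * 12.0000 = 12.3478.

12.3478


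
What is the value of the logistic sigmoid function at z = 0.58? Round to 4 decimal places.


First, exp(-0.5800) = 0.5599.
Then sigma(z) = 1/(1 + 0.5599) = 0.6411.

0.6411


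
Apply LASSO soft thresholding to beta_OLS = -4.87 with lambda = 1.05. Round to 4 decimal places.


|beta_OLS| = 4.87.
lambda = 1.05.
Since |beta| > lambda, coefficient = sign(beta)*(|beta| - lambda) = -3.8200.
Result = -3.8200.

-3.8200


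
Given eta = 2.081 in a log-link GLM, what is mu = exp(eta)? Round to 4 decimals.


mu = exp(eta) = exp(2.081).
= 8.0125.

8.0125


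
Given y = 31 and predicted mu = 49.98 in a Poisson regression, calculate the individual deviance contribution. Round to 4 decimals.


y/mu = 31/49.98 = 0.620248 (approx.), and ln(31/49.98) = -0.477636.
y * ln(y/mu) = 31 * -0.477636 = -14.806716.
y - mu = -18.98.
D = 2 * (-14.806716 - -18.98) = 8.346568, which rounds to 8.3466.

8.3466


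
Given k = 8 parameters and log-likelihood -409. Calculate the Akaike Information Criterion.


AIC = 2*8 - 2*(-409).
= 16 + 818 = 834.

834


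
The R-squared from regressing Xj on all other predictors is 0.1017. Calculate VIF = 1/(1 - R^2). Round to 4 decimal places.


VIF = 1 / (1 - 0.1017).
= 1 / 0.8983 = 1.1132.

1.1132


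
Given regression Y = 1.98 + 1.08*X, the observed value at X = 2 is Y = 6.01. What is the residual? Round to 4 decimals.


Predicted = 1.98 + 1.08 * 2 = 4.1400.
Residual = 6.01 - 4.1400 = 1.8700.

1.8700


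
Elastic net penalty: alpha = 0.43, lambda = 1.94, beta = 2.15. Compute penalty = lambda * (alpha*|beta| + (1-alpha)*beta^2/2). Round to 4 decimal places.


L1 component = 0.43 * |2.15| = 0.9245.
L2 component = 0.57 * 2.15^2 / 2 = 1.3174.
Penalty = 1.94 * (0.9245 + 1.3174) = 1.94 * 2.2419 = 4.3493.

4.3493


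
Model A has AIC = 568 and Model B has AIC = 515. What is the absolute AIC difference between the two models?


Compute |568 - 515| = 53.
Model B has the smaller AIC.

53


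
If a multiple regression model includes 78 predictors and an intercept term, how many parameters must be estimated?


Total coefficients = number of predictors + 1 (for the intercept).
= 78 + 1 = 79.

79


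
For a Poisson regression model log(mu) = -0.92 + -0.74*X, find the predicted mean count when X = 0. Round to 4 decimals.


Compute eta = -0.92 + -0.74 * 0 = -0.9200.
Apply inverse link: mu = e^-0.9200 = 0.3985.

0.3985


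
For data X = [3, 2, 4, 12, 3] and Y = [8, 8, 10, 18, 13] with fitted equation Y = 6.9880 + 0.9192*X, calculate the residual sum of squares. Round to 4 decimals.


Predicted values from Y = 6.9880 + 0.9192*X.
Residuals: [-1.7456, -0.8264, -0.6648, -0.0184, 3.2544].
SSres = 14.7635.

14.7635


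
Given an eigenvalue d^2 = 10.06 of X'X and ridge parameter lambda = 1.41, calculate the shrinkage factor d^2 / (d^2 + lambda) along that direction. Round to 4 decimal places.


Compute the denominator: 10.06 + 1.41 = 11.4700.
Shrinkage factor = 10.06 / 11.4700 = 0.8771.

0.8771


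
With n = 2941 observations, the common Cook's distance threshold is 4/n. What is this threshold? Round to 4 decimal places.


Using the rule of thumb:
Threshold = 4 / 2941 = 0.0014.

0.0014


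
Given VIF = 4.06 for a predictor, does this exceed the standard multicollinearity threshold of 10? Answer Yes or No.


The threshold is 10.
VIF = 4.06 is < 10.
Multicollinearity indication: No.

No


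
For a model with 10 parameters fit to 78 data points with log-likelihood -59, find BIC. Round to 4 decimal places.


Compute k*ln(n) = 10*ln(78) = 10*4.356709 = 43.567090.
Then -2*loglik = 118.
BIC = 43.567090 + 118 = 161.567090, which rounds to 161.5671.

161.5671


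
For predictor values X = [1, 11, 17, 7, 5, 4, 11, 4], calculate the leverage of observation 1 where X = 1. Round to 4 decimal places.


Mean of X: xbar = 7.5000.
SXX = 188.0000.
For X = 1: h = 1/8 + (1 - 7.5000)^2/188.0000 = 0.3497.

0.3497


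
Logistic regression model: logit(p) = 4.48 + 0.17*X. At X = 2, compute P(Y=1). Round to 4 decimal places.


Compute z = 4.48 + (0.17)(2) = 4.8200.
exp(-z) = 0.0081.
P = 1/(1 + 0.0081) = 0.9920.

0.9920


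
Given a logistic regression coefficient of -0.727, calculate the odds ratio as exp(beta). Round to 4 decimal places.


Odds ratio = exp(beta) = exp(-0.727).
= 0.4834.

0.4834


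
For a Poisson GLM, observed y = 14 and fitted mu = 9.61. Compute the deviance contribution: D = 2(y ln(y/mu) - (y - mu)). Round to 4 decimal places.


Compute y*ln(y/mu) = 14*ln(14/9.61) = 14*0.376253 = 5.267542.
y - mu = 4.39.
D = 2*(5.267542 - (4.39)) = 1.755084, which rounds to 1.7551.

1.7551


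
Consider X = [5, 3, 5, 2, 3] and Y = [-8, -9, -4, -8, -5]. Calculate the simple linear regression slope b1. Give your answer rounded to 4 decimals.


First compute the means: xbar = 3.6000, ybar = -6.8000.
Then S_xx = sum((xi - xbar)^2) = 7.2000.
S_xy = sum((xi - xbar)(yi - ybar)) = 4.4000.
b1 = S_xy / S_xx = 4.4000 / 7.2000 = 0.6111.

0.6111


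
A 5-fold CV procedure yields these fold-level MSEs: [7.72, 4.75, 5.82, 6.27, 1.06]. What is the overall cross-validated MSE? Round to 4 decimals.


Add all fold MSEs: 25.6200.
Divide by k = 5: 25.6200/5 = 5.1240.

5.1240


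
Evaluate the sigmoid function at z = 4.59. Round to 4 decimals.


First, exp(-4.5900) = 0.0102.
Then sigma(z) = 1/(1 + 0.0102) = 0.9899.

0.9899


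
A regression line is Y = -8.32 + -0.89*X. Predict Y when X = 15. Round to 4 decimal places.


Substitute X = 15 into the equation:
Y = -8.32 + -0.89 * 15 = -8.32 + -13.3500 = -21.6700.

-21.6700


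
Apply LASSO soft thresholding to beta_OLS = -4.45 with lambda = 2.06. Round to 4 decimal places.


|beta_OLS| = 4.45.
lambda = 2.06.
Since |beta| > lambda, coefficient = sign(beta)*(|beta| - lambda) = -2.3900.
Result = -2.3900.

-2.3900


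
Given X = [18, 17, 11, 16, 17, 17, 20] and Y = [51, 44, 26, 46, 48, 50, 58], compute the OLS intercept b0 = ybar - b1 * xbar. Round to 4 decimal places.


The slope is b1 = 3.5313.
Sample means are xbar = 16.5714 and ybar = 46.1429.
Intercept: b0 = 46.1429 - (3.5313)(16.5714) = -12.3750.

-12.3750


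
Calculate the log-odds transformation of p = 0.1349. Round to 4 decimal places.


The odds are p/(1-p) = 0.1349 / 0.8651 = 0.1559.
logit(p) = ln(0.1559) = -1.8583.

-1.8583


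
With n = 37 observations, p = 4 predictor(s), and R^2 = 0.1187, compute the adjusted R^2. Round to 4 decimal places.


Plug in: Adj R^2 = 1 - (1 - 0.1187) * 36/32.
= 1 - 0.8813 * 36/32
= 1 - 31.7268 / 32
= 1 - 0.9915 = 0.0085.

0.0085


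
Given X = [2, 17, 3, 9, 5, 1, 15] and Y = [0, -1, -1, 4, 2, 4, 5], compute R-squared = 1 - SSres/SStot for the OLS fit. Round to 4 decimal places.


After computing the OLS fit (b0=1.6044, b1=0.0340):
SSres = 38.5704, SStot = 38.8571.
R^2 = 1 - 38.5704/38.8571 = 0.0074.

0.0074


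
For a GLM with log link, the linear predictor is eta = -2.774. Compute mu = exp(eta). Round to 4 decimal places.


mu = exp(eta) = exp(-2.774).
= 0.0624.

0.0624


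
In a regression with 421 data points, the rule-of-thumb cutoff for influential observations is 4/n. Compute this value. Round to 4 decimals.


Using the rule of thumb:
Threshold = 4 / 421 = 0.0095.

0.0095


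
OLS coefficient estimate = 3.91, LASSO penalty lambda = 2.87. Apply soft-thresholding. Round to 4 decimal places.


Absolute value: |3.91| = 3.91.
Compare to lambda = 2.87.
Since |beta| > lambda, coefficient = sign(beta)*(|beta| - lambda) = 1.0400.

1.0400


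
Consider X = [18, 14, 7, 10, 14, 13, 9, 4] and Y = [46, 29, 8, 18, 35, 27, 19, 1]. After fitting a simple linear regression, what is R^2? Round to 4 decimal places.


After computing the OLS fit (b0=-12.6717, b1=3.1952):
SSres = 36.6318, SStot = 1474.8750.
R^2 = 1 - 36.6318/1474.8750 = 0.9752.

0.9752


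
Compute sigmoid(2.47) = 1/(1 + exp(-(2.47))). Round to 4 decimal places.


Compute exp(-2.4700) = 0.0846.
Sigmoid = 1 / (1 + 0.0846) = 1 / 1.0846 = 0.9220.

0.9220


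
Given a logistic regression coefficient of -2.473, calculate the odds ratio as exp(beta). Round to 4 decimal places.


exp(-2.473) = 0.0843.
So the odds ratio is 0.0843.

0.0843


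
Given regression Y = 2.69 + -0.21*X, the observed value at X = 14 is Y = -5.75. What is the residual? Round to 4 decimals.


Fitted value at X = 14 is yhat = 2.69 + -0.21*14 = -0.2500.
Residual = -5.75 - -0.2500 = -5.5000.

-5.5000


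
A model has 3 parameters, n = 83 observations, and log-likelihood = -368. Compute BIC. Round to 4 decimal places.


k * ln(n) = 3 * ln(83) = 3 * 4.418841 = 13.256523.
-2 * loglik = -2 * (-368) = 736.
BIC = 13.256523 + 736 = 749.256523, which rounds to 749.2565.

749.2565


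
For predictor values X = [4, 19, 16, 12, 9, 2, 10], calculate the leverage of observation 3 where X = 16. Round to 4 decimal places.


Mean of X: xbar = 10.2857.
SXX = 221.4286.
For X = 16: h = 1/7 + (16 - 10.2857)^2/221.4286 = 0.2903.

0.2903


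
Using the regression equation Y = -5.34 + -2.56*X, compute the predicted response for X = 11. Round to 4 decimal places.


Predicted value:
Y = -5.34 + (-2.56)(11) = -5.34 + -28.1600 = -33.5000.

-33.5000


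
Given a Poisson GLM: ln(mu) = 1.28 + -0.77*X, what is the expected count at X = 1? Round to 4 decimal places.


Linear predictor: eta = 1.28 + (-0.77)(1) = 0.5100.
Expected count: mu = exp(0.5100) = 1.6653.

1.6653


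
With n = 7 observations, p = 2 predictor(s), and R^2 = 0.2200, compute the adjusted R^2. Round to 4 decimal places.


Plug in: Adj R^2 = 1 - (1 - 0.2200) * 6/4.
= 1 - 0.7800 * 6/4
= 1 - 4.6800 / 4
= 1 - 1.1700 = -0.1700.

-0.1700


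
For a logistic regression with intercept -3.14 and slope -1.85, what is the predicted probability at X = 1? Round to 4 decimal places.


z = -3.14 + -1.85 * 1 = -4.9900.
Sigmoid: P = 1 / (1 + exp(4.9900)) = 0.0068.

0.0068


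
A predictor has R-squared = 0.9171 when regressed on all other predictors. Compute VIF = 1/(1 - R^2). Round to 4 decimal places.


Using VIF = 1/(1 - R^2_j):
1 - 0.9171 = 0.0829.
VIF = 12.0627.

12.0627


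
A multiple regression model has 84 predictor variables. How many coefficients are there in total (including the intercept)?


Total coefficients = number of predictors + 1 (for the intercept).
= 84 + 1 = 85.

85


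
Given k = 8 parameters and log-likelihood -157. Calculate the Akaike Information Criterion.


AIC = 2*8 - 2*(-157).
= 16 + 314 = 330.

330


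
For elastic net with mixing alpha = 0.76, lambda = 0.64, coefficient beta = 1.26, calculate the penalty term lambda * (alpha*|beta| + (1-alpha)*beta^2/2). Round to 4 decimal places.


alpha * |beta| = 0.76 * 1.26 = 0.9576.
(1-alpha) * beta^2/2 = 0.24 * 1.5876/2 = 0.1905.
Total = 0.64 * (0.9576 + 0.1905) = 0.7348.

0.7348


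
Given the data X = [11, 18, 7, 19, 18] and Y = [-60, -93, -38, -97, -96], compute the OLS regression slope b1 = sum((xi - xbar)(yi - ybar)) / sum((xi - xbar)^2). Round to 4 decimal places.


The sample means are xbar = 14.6000 and ybar = -76.8000.
Compute S_xx = 113.2000 and S_xy = -564.6000.
Slope b1 = S_xy / S_xx = -564.6000 / 113.2000 = -4.9876.

-4.9876


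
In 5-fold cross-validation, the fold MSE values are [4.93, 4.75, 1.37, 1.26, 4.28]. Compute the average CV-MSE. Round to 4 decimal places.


Total MSE across folds = 16.5900.
CV-MSE = 16.5900/5 = 3.3180.

3.3180


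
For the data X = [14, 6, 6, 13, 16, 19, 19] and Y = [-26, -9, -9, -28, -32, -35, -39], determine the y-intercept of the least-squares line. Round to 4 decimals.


The slope is b1 = -2.1688.
Sample means are xbar = 13.2857 and ybar = -25.4286.
Intercept: b0 = -25.4286 - (-2.1688)(13.2857) = 3.3854.

3.3854


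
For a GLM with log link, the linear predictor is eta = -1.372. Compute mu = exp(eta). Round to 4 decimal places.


mu = exp(eta) = exp(-1.372).
= 0.2536.

0.2536


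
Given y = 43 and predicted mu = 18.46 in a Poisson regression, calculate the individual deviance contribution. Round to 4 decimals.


First: ln(43/18.46) = 0.845594.
Then: 43 * 0.845594 = 36.360542.
y - mu = 43 - 18.46 = 24.54.
D = 2(36.360542 - 24.54) = 23.641084, which rounds to 23.6411.

23.6411


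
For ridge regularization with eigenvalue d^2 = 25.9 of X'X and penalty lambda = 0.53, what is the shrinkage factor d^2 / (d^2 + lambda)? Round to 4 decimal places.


d^2 + lambda = 25.9 + 0.53 = 26.4300.
Shrinkage factor = 25.9/26.4300 = 0.9799.

0.9799


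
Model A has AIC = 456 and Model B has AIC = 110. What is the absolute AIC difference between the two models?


Absolute difference = |456 - 110| = 346.
The model with lower AIC (B) is preferred.

346


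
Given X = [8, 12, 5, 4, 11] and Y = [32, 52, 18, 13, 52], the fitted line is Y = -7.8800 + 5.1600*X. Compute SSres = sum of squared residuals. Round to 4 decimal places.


Predicted values from Y = -7.8800 + 5.1600*X.
Residuals: [-1.4000, -2.0400, 0.0800, 0.2400, 3.1200].
SSres = 15.9200.

15.9200


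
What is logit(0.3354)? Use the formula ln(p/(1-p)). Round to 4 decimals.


Compute the odds: 0.3354/0.6646 = 0.5047.
Take the natural log: ln(0.5047) = -0.6839.

-0.6839


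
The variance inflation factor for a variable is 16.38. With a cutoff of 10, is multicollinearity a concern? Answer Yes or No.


Check: VIF = 16.38 vs threshold = 10.
Since 16.38 >= 10, the answer is Yes.

Yes


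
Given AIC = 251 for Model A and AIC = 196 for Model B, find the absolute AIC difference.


|AIC_A - AIC_B| = |251 - 196| = 55.
Model B is preferred (lower AIC).

55


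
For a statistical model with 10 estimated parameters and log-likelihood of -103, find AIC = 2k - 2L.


AIC = 2k - 2*loglik = 2(10) - 2(-103).
= 20 + 206 = 226.

226


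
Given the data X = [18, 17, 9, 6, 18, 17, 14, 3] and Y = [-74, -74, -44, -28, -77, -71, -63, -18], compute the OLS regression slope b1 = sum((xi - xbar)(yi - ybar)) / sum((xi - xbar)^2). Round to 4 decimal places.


Calculate xbar = 12.7500, ybar = -56.1250.
S_xx = 247.5000, S_xy = -958.2500.
Using b1 = S_xy / S_xx = -958.2500 / 247.5000, we get b1 = -3.8717.

-3.8717


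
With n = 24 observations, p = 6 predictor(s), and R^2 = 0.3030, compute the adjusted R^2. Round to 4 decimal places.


Adjusted R^2 = 1 - (1 - R^2) * (n-1)/(n-p-1).
(1 - R^2) = 0.6970.
(n-1)/(n-p-1) = 23/17.
(1 - R^2) * (n-1) = 0.6970 * 23 = 16.0310.
Divide by (n-p-1): 16.0310 / 17 = 0.9430.
Adj R^2 = 1 - 0.9430 = 0.0570.

0.0570


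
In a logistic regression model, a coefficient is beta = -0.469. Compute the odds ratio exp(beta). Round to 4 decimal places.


Odds ratio = exp(beta) = exp(-0.469).
= 0.6256.

0.6256


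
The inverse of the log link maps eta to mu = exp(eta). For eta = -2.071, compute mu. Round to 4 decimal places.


Apply the inverse link:
mu = e^-2.071 = 0.1261.

0.1261


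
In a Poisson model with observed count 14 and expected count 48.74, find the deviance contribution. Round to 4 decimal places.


First: ln(14/48.74) = -1.247443.
Then: 14 * -1.247443 = -17.464202.
y - mu = 14 - 48.74 = -34.74.
D = 2(-17.464202 - -34.74) = 34.551596, which rounds to 34.5516.

34.5516


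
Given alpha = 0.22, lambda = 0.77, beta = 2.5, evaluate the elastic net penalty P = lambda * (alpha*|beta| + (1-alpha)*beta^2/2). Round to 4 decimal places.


Compute:
L1 = 0.22 * 2.5 = 0.5500.
L2 = 0.78 * 2.5^2 / 2 = 2.4375.
Penalty = 0.77 * (0.5500 + 2.4375) = 2.3004.

2.3004


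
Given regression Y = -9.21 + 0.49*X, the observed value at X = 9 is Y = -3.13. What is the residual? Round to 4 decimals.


Predicted = -9.21 + 0.49 * 9 = -4.8000.
Residual = -3.13 - -4.8000 = 1.6700.

1.6700


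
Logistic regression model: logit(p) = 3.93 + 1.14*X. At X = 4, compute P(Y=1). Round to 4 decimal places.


z = 3.93 + 1.14 * 4 = 8.4900.
Sigmoid: P = 1 / (1 + exp(-8.4900)) = 0.9998.

0.9998


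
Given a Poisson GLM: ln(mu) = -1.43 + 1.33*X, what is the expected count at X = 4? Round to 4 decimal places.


eta = -1.43 + 1.33 * 4 = 3.8900.
mu = exp(3.8900) = 48.9109.

48.9109


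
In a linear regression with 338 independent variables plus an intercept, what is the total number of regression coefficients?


Including the intercept, the model has 338 predictor coefficients + 1 intercept.
Total = 339.

339


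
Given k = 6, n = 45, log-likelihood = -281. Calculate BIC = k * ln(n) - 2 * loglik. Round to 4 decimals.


k * ln(n) = 6 * ln(45) = 6 * 3.806662 = 22.839972.
-2 * loglik = -2 * (-281) = 562.
BIC = 22.839972 + 562 = 584.839972, which rounds to 584.8400.

584.8400


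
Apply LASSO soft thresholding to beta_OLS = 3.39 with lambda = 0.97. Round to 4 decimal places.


|beta_OLS| = 3.39.
lambda = 0.97.
Since |beta| > lambda, coefficient = sign(beta)*(|beta| - lambda) = 2.4200.
Result = 2.4200.

2.4200


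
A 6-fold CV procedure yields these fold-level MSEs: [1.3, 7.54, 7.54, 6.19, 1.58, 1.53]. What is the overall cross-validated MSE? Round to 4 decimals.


Add all fold MSEs: 25.6800.
Divide by k = 6: 25.6800/6 = 4.2800.

4.2800


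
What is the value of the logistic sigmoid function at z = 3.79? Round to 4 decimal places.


exp(-3.7900) = 0.0226.
1 + exp(-z) = 1.0226.
sigmoid = 1/1.0226 = 0.9779.

0.9779


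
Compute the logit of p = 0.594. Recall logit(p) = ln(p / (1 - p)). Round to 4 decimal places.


Compute the odds: 0.594/0.406 = 1.4631.
Take the natural log: ln(1.4631) = 0.3805.

0.3805


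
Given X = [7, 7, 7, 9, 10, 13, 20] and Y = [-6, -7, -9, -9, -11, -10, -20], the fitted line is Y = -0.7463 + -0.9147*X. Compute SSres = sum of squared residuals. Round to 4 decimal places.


Predicted values from Y = -0.7463 + -0.9147*X.
Residuals: [1.1492, 0.1492, -1.8508, -0.0214, -1.1067, 2.6374, -0.9597].
SSres = 13.8705.

13.8705


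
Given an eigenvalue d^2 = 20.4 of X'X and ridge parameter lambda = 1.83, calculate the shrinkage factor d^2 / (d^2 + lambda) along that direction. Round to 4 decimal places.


d^2 + lambda = 20.4 + 1.83 = 22.2300.
Shrinkage factor = 20.4/22.2300 = 0.9177.

0.9177


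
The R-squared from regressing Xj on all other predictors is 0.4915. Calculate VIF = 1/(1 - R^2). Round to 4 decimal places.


Using VIF = 1/(1 - R^2_j):
1 - 0.4915 = 0.5085.
VIF = 1.9666.

1.9666


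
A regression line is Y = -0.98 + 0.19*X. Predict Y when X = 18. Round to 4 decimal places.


Predicted value:
Y = -0.98 + (0.19)(18) = -0.98 + 3.4200 = 2.4400.

2.4400


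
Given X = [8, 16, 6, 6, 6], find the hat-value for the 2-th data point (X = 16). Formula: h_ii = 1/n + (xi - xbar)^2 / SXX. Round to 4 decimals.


Compute xbar = 8.4000 with n = 5 observations.
SXX = 75.2000.
Leverage = 1/5 + (16 - 8.4000)^2/75.2000 = 0.9681.

0.9681


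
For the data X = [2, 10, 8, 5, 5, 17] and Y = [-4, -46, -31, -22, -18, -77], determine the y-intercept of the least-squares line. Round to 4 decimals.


Compute b1 = -4.8547 from the OLS formula.
With xbar = 7.8333 and ybar = -33.0000, the intercept is:
b0 = -33.0000 - -4.8547 * 7.8333 = 5.0288.

5.0288


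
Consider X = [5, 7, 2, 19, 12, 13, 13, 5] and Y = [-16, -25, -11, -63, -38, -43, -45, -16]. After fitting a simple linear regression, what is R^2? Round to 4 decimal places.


Fit the OLS line: b0 = -1.9074, b1 = -3.1808.
SSres = 22.5525.
SStot = 2288.8750.
R^2 = 1 - 22.5525/2288.8750 = 0.9901.

0.9901


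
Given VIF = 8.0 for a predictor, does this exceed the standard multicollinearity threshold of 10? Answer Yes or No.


The threshold is 10.
VIF = 8.0 is < 10.
Multicollinearity indication: No.

No


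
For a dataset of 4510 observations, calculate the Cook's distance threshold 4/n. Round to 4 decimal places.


Using the rule of thumb:
Threshold = 4 / 4510 = 0.0009.

0.0009


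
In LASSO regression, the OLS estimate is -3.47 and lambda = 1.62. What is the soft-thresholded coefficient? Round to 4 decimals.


|beta_OLS| = 3.47.
lambda = 1.62.
Since |beta| > lambda, coefficient = sign(beta)*(|beta| - lambda) = -1.8500.
Result = -1.8500.

-1.8500


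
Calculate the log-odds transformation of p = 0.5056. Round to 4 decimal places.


The odds are p/(1-p) = 0.5056 / 0.4944 = 1.0227.
logit(p) = ln(1.0227) = 0.0224.

0.0224


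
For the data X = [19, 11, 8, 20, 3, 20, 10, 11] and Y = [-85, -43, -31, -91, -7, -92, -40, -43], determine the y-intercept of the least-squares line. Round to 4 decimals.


The slope is b1 = -5.0163.
Sample means are xbar = 12.7500 and ybar = -54.0000.
Intercept: b0 = -54.0000 - (-5.0163)(12.7500) = 9.9583.

9.9583


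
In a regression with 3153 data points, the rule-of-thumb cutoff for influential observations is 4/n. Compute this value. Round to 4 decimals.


Using the rule of thumb:
Threshold = 4 / 3153 = 0.0013.

0.0013


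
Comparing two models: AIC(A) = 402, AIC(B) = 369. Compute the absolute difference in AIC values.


|AIC_A - AIC_B| = |402 - 369| = 33.
Model B is preferred (lower AIC).

33


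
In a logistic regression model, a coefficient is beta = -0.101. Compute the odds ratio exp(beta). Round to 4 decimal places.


Odds ratio = exp(beta) = exp(-0.101).
= 0.9039.

0.9039


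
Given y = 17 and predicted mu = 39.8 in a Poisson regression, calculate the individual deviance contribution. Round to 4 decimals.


First: ln(17/39.8) = -0.850654.
Then: 17 * -0.850654 = -14.461118.
y - mu = 17 - 39.8 = -22.8.
D = 2(-14.461118 - -22.8) = 16.677764, which rounds to 16.6778.

16.6778


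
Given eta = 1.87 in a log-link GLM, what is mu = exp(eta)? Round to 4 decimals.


mu = exp(eta) = exp(1.87).
= 6.4883.

6.4883


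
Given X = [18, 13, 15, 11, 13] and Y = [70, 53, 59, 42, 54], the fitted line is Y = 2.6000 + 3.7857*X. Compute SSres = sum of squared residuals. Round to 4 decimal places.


For each point, residual = actual - predicted.
Residuals: [-0.7426, 1.1859, -0.3855, -2.2427, 2.1859].
Sum of squared residuals = 11.9143.

11.9143


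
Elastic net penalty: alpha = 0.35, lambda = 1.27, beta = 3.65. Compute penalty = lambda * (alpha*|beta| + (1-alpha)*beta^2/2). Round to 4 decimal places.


alpha * |beta| = 0.35 * 3.65 = 1.2775.
(1-alpha) * beta^2/2 = 0.65 * 13.3225/2 = 4.3298.
Total = 1.27 * (1.2775 + 4.3298) = 7.1213.

7.1213


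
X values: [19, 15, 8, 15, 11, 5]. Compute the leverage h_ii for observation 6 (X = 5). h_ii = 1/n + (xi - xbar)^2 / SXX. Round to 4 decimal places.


Compute xbar = 12.1667 with n = 6 observations.
SXX = 132.8333.
Leverage = 1/6 + (5 - 12.1667)^2/132.8333 = 0.5533.

0.5533


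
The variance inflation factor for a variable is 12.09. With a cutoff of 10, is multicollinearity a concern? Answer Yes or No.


Check: VIF = 12.09 vs threshold = 10.
Since 12.09 >= 10, the answer is Yes.

Yes


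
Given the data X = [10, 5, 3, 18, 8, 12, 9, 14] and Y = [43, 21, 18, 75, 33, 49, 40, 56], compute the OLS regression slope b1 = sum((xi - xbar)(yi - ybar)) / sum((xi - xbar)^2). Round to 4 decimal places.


First compute the means: xbar = 9.8750, ybar = 41.8750.
Then S_xx = sum((xi - xbar)^2) = 162.8750.
S_xy = sum((xi - xbar)(yi - ybar)) = 626.8750.
b1 = S_xy / S_xx = 626.8750 / 162.8750 = 3.8488.

3.8488


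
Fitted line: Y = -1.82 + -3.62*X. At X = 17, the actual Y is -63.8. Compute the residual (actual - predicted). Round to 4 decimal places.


Fitted value at X = 17 is yhat = -1.82 + -3.62*17 = -63.3600.
Residual = -63.8 - -63.3600 = -0.4400.

-0.4400


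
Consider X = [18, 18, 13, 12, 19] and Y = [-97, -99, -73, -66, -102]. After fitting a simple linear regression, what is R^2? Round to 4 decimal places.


Fit the OLS line: b0 = -5.4952, b1 = -5.1190.
SSres = 4.6048.
SStot = 1105.2000.
R^2 = 1 - 4.6048/1105.2000 = 0.9958.

0.9958


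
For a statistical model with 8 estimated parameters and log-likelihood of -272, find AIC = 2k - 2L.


AIC = 2*8 - 2*(-272).
= 16 + 544 = 560.

560


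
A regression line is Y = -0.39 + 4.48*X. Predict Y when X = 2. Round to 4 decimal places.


Substitute X = 2 into the equation:
Y = -0.39 + 4.48 * 2 = -0.39 + 8.9600 = 8.5700.

8.5700


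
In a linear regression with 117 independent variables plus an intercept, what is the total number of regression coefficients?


Including the intercept, the model has 117 predictor coefficients + 1 intercept.
Total = 118.

118


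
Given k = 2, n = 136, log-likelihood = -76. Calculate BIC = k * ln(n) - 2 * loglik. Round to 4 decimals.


k * ln(n) = 2 * ln(136) = 2 * 4.912655 = 9.825310.
-2 * loglik = -2 * (-76) = 152.
BIC = 9.825310 + 152 = 161.825310, which rounds to 161.8253.

161.8253


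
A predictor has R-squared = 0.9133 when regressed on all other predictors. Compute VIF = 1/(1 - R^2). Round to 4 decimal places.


Using VIF = 1/(1 - R^2_j):
1 - 0.9133 = 0.0867.
VIF = 11.5340.

11.5340


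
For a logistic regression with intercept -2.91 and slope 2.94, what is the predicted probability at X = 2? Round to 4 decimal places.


z = -2.91 + 2.94 * 2 = 2.9700.
Sigmoid: P = 1 / (1 + exp(-2.9700)) = 0.9512.

0.9512


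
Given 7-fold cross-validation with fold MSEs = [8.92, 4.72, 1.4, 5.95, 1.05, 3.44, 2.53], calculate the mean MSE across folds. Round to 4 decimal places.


Sum of fold MSEs = 28.0100.
Average = 28.0100 / 7 = 4.0014.

4.0014


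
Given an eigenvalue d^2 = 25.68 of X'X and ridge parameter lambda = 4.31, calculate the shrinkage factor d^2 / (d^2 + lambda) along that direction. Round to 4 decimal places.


Denominator = d^2 + lambda = 25.68 + 4.31 = 29.9900.
Shrinkage = 25.68 / 29.9900 = 0.8563.

0.8563
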